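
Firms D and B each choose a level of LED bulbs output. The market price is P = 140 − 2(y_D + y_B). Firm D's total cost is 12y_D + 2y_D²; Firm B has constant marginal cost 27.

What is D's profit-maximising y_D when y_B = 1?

Firm D's profit: π = y_D(140 − 2(y_D + y_B)) − 12y_D − 2y_D².
∂π/∂y_D = 128 − 8y_D − 2y_B = 0, so y_D = 16 − 0.25y_B.
At y_B = 1: y_D = 16 − 0.25·1 = 15.75.

15.75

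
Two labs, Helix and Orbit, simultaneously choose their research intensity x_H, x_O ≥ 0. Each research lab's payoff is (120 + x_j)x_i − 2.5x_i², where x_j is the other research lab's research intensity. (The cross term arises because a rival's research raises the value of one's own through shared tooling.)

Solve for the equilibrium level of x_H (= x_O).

30

Helix's payoff is (120 + x_O)x_H − 2.5x_H².
∂π/∂x_H = 120 + x_O − 5x_H = 0, so x_H = 24 + 0.2x_O.
Setting x_H = x_O in the reaction function: x_H = 24 + 0.2x_H, so x_H = 24 / 0.8 = 30.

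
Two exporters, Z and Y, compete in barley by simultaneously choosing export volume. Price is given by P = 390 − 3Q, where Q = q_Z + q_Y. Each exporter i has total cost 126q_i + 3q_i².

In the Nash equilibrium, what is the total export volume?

35.2

Exporter Z's profit: π = q_Z(390 − 3(q_Z + q_Y)) − 126q_Z − 3q_Z².
∂π/∂q_Z = 264 − 12q_Z − 3q_Y = 0, so q_Z = 22 − 0.25q_Y.
The game is symmetric, so in equilibrium q_Y = q_Z: the reaction function gives 1.25q_Z = 22, hence q_Z = 17.6.
Total export volume: 17.6 + 17.6 = 35.2.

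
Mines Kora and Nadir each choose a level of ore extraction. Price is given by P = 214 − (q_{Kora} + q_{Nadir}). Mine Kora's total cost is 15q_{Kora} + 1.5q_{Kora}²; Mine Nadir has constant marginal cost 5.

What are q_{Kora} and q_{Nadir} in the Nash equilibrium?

Mine Kora's profit: π = q_{Kora}(214 − (q_{Kora} + q_{Nadir})) − 15q_{Kora} − 1.5q_{Kora}².
∂π/∂q_{Kora} = 199 − 5q_{Kora} − q_{Nadir} = 0, so q_{Kora} = 39.8 − 0.2q_{Nadir}.
For Nadir: ∂π/∂q_{Nadir} = 209 − 2q_{Nadir} − q_{Kora} = 0 ⇒ q_{Nadir} = 104.5 − 0.5q_{Kora}.
Substituting the second reaction function into the first: q_{Kora} = 39.8 − 0.2(104.5 − 0.5q_{Kora}), which gives 0.9q_{Kora} = 18.9 ⇒ q_{Kora} = 21.
Then q_{Nadir} = 104.5 − 0.5·21 = 94.

21, 94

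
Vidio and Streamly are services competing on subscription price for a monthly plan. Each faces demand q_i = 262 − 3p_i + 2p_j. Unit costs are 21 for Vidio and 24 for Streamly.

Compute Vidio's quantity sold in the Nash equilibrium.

Vidio's profit: π = (p_{Vidio} − 21)(262 − 3p_{Vidio} + 2p_{Streamly}).
∂π/∂p_{Vidio} = 325 − 6p_{Vidio} + 2p_{Streamly} = 0 ⇒ p_{Vidio} = 325/6 + (1/3)p_{Streamly}.
Similarly p_{Streamly} = 167/3 + (1/3)p_{Vidio}.
Substituting the second reaction function into the first: p_{Vidio} = 325/6 + (1/3)(167/3 + (1/3)p_{Vidio}), which gives (8/9)p_{Vidio} = 1309/18 ⇒ p_{Vidio} = 81.8125.
Then p_{Streamly} = 167/3 + (1/3)·81.8125 = 82.9375.
q_{Vidio} = 262 − 3·81.8125 + 2·82.9375 = 182.4375.

182.4375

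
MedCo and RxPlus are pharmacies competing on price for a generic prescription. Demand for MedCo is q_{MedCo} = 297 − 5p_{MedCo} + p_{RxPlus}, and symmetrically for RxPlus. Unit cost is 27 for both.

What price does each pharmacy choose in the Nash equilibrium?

48

MedCo's profit: π = (p_{MedCo} − 27)(297 − 5p_{MedCo} + p_{RxPlus}).
∂π/∂p_{MedCo} = 432 − 10p_{MedCo} + p_{RxPlus} = 0 ⇒ p_{MedCo} = 43.2 + 0.1p_{RxPlus}.
The game is symmetric, so in equilibrium p_{RxPlus} = p_{MedCo}: the reaction function gives 0.9p_{MedCo} = 43.2, hence p_{MedCo} = 48.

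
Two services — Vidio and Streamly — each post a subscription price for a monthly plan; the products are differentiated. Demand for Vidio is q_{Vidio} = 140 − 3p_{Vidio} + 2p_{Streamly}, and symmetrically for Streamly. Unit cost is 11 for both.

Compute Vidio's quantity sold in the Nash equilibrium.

Vidio's profit: π = (p_{Vidio} − 11)(140 − 3p_{Vidio} + 2p_{Streamly}).
∂π/∂p_{Vidio} = 173 − 6p_{Vidio} + 2p_{Streamly} = 0 ⇒ p_{Vidio} = 173/6 + (1/3)p_{Streamly}.
Setting p_{Vidio} = p_{Streamly} in the reaction function: p_{Vidio} = 173/6 + (1/3)p_{Vidio}, so p_{Vidio} = (173/6) / (2/3) = 43.25.
q_{Vidio} = 140 − 3·43.25 + 2·43.25 = 96.75.

96.75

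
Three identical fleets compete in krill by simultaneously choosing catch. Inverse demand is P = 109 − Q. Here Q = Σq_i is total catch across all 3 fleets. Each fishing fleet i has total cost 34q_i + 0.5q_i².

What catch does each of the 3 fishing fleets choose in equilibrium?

15

A representative fishing fleet's profit is π_i = q_i(109 − Q) − 34q_i − 0.5q_i², with Q = q_i + Σ_{j≠i} q_j.
First-order condition: 75 − 3q_i − Σ_{j≠i} q_j = 0.
With identical fishing fleets, set every q_j = q: then 75 − 3q − 2q = 0, i.e. q = 75/5 = 15.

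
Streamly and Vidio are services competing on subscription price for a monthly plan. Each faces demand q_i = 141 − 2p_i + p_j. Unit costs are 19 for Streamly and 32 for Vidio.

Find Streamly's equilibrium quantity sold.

84.8

Streamly's profit: π = (p_{Streamly} − 19)(141 − 2p_{Streamly} + p_{Vidio}).
∂π/∂p_{Streamly} = 179 − 4p_{Streamly} + p_{Vidio} = 0 ⇒ p_{Streamly} = 44.75 + 0.25p_{Vidio}.
Similarly p_{Vidio} = 51.25 + 0.25p_{Streamly}.
Plugging p_{Vidio} into Streamly's best response: p_{Streamly} = 44.75 + 0.25(51.25 + 0.25p_{Streamly}) ⇒ 0.9375p_{Streamly} = 57.5625, so p_{Streamly} = 61.4.
Then p_{Vidio} = 51.25 + 0.25·61.4 = 66.6.
q_{Streamly} = 141 − 2·61.4 + 66.6 = 84.8.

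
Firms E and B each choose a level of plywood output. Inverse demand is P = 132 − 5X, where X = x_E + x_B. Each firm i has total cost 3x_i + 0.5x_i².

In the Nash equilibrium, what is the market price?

Firm E's profit: π = x_E(132 − 5(x_E + x_B)) − 3x_E − 0.5x_E².
∂π/∂x_E = 129 − 11x_E − 5x_B = 0, so x_E = 129/11 − (5/11)x_B.
The game is symmetric, so in equilibrium x_B = x_E: the reaction function gives (16/11)x_E = 129/11, hence x_E = 8.0625.
Equilibrium price: P = 132 − 5·16.125 = 51.375.

51.375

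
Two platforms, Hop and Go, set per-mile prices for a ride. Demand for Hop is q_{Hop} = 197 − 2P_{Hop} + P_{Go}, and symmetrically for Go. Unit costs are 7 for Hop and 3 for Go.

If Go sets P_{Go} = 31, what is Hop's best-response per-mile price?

60.5

Hop's profit: π = (P_{Hop} − 7)(197 − 2P_{Hop} + P_{Go}).
∂π/∂P_{Hop} = 211 − 4P_{Hop} + P_{Go} = 0 ⇒ P_{Hop} = 52.75 + 0.25P_{Go}.
At P_{Go} = 31: P_{Hop} = 52.75 + 0.25·31 = 60.5.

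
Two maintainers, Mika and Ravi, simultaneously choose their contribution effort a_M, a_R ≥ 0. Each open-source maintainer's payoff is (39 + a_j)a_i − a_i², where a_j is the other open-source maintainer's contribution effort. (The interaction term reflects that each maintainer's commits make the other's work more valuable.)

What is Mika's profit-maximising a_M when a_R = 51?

45

Mika's payoff is (39 + a_R)a_M − a_M².
∂π/∂a_M = 39 + a_R − 2a_M = 0, so a_M = 19.5 + 0.5a_R.
At a_R = 51: a_M = 19.5 + 0.5·51 = 45.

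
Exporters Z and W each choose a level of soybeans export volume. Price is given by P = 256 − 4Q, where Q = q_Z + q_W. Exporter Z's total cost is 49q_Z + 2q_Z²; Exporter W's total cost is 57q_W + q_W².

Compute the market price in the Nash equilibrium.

Exporter Z's profit: π = q_Z(256 − 4(q_Z + q_W)) − 49q_Z − 2q_Z².
∂π/∂q_Z = 207 − 12q_Z − 4q_W = 0, so q_Z = 17.25 − (1/3)q_W.
For W: ∂π/∂q_W = 199 − 10q_W − 4q_Z = 0 ⇒ q_W = 19.9 − 0.4q_Z.
Plugging q_W into Z's best response: q_Z = 17.25 − (1/3)(19.9 − 0.4q_Z) ⇒ (13/15)q_Z = 637/60, so q_Z = 12.25.
Then q_W = 19.9 − 0.4·12.25 = 15.
Equilibrium price: P = 256 − 4·27.25 = 147.

147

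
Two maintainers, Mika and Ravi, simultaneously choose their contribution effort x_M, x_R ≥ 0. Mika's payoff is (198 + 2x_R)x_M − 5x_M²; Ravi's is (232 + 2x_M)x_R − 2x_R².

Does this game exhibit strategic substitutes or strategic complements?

strategic complements

Expanding Mika's payoff: 198x_M + 2x_Rx_M − 5x_M².
∂π/∂x_M = 198 + 2x_R − 10x_M = 0, so x_M = 19.8 + 0.2x_R.
The best-response slope dx_M/dx_R = 0.2 > 0: the reaction function is upward-sloping, so the choices are strategic complements.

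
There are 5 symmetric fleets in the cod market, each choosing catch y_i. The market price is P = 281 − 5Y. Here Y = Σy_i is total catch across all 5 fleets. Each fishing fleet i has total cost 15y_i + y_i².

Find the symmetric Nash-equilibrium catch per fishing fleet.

8.3125

A representative fishing fleet's profit is π_i = y_i(281 − 5Y) − 15y_i − y_i², with Y = y_i + Σ_{j≠i} y_j.
First-order condition: 266 − 12y_i − 5Σ_{j≠i} y_j = 0.
In a symmetric equilibrium every fishing fleet chooses the same y, so Σ_{j≠i} y_j = 4y. The condition becomes 266 − 32y = 0, giving y = 266/32 = 8.3125.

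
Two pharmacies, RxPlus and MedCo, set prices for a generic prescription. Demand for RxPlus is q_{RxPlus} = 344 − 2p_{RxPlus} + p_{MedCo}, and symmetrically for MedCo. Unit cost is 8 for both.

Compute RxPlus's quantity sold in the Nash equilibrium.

224

RxPlus's profit: π = (p_{RxPlus} − 8)(344 − 2p_{RxPlus} + p_{MedCo}).
∂π/∂p_{RxPlus} = 360 − 4p_{RxPlus} + p_{MedCo} = 0 ⇒ p_{RxPlus} = 90 + 0.25p_{MedCo}.
By symmetry p_{MedCo} = p_{RxPlus}; substituting into the reaction function, 0.75p_{RxPlus} = 90 and p_{RxPlus} = 120.
q_{RxPlus} = 344 − 2·120 + 120 = 224.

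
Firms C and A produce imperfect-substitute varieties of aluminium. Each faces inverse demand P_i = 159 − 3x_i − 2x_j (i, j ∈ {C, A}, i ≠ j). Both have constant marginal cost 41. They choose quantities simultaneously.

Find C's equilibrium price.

Firm C's profit: π = x_C(159 − 3x_C − 2x_A) − 41x_C.
∂π/∂x_C = 118 − 6x_C − 2x_A = 0 ⇒ x_C = 59/3 − (1/3)x_A.
Setting x_C = x_A in the reaction function: x_C = 59/3 − (1/3)x_C, so x_C = (59/3) / (4/3) = 14.75.
P_C = 159 − 3·14.75 − 2·14.75 = 85.25.

85.25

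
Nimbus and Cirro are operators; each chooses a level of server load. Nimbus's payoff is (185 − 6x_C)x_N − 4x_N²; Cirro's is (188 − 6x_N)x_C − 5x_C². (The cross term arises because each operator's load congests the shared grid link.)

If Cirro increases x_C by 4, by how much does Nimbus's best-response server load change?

-3

Expanding Nimbus's payoff: 185x_N − 6x_Cx_N − 4x_N².
∂π/∂x_N = 185 − 6x_C − 8x_N = 0, so x_N = 23.125 − 0.75x_C.
The reaction-function slope is −0.75, so a 4-unit rise in x_C moves x_N by −0.75 × 4 = −3. Nimbus's best response falls — the actions are strategic substitutes.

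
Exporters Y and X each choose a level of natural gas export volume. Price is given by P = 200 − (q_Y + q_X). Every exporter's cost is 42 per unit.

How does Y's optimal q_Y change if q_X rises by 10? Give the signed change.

-5

Exporter Y's profit: π = q_Y(200 − (q_Y + q_X)) − 42q_Y.
∂π/∂q_Y = 158 − 2q_Y − q_X = 0, so q_Y = 79 − 0.5q_X.
The reaction-function slope is −0.5, so a 10-unit rise in q_X moves q_Y by −0.5 × 10 = −5. Y's best response falls — the actions are strategic substitutes.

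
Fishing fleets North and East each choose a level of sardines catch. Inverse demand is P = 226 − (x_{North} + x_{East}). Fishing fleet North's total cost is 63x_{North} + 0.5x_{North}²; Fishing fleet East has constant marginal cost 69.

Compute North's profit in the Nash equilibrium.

1713.66

Fishing fleet North's profit: π = x_{North}(226 − (x_{North} + x_{East})) − 63x_{North} − 0.5x_{North}².
∂π/∂x_{North} = 163 − 3x_{North} − x_{East} = 0, so x_{North} = 163/3 − (1/3)x_{East}.
For East: ∂π/∂x_{East} = 157 − 2x_{East} − x_{North} = 0 ⇒ x_{East} = 78.5 − 0.5x_{North}.
Solving the two reaction functions simultaneously: (1 − (−1/3)(−0.5))x_{North} = 163/3 − (1/3)·78.5, so (5/6)x_{North} = 169/6 and x_{North} = 33.8.
Then x_{East} = 78.5 − 0.5·33.8 = 61.6.
Price P = 226 − 95.4 = 130.6.
North's profit: (130.6 − 63)·33.8 − 0.5(33.8)² = 1713.66.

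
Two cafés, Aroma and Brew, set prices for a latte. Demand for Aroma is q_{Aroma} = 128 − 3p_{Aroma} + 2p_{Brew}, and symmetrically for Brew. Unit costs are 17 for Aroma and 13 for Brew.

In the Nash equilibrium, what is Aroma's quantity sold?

Aroma's profit: π = (p_{Aroma} − 17)(128 − 3p_{Aroma} + 2p_{Brew}).
∂π/∂p_{Aroma} = 179 − 6p_{Aroma} + 2p_{Brew} = 0 ⇒ p_{Aroma} = 179/6 + (1/3)p_{Brew}.
Similarly p_{Brew} = 167/6 + (1/3)p_{Aroma}.
Solving the two reaction functions simultaneously: (1 − (1/3)(1/3))p_{Aroma} = 179/6 + (1/3)·(167/6), so (8/9)p_{Aroma} = 352/9 and p_{Aroma} = 44.
Then p_{Brew} = 167/6 + (1/3)·44 = 42.5.
q_{Aroma} = 128 − 3·44 + 2·42.5 = 81.

81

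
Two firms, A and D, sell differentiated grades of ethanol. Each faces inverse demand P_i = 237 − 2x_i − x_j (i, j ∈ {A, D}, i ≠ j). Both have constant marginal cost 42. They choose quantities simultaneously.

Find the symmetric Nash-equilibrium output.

Firm A's profit: π = x_A(237 − 2x_A − x_D) − 42x_A.
∂π/∂x_A = 195 − 4x_A − x_D = 0 ⇒ x_A = 48.75 − 0.25x_D.
Setting x_A = x_D in the reaction function: x_A = 48.75 − 0.25x_A, so x_A = 48.75 / 1.25 = 39.

39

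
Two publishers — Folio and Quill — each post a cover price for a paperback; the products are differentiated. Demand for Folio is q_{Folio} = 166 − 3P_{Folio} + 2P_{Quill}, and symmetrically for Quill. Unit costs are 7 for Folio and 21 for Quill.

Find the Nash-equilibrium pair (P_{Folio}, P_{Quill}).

49.375, 54.625

Folio's profit: π = (P_{Folio} − 7)(166 − 3P_{Folio} + 2P_{Quill}).
∂π/∂P_{Folio} = 187 − 6P_{Folio} + 2P_{Quill} = 0 ⇒ P_{Folio} = 187/6 + (1/3)P_{Quill}.
Similarly P_{Quill} = 229/6 + (1/3)P_{Folio}.
Solving the two reaction functions simultaneously: (1 − (1/3)(1/3))P_{Folio} = 187/6 + (1/3)·(229/6), so (8/9)P_{Folio} = 395/9 and P_{Folio} = 49.375.
Then P_{Quill} = 229/6 + (1/3)·49.375 = 54.625.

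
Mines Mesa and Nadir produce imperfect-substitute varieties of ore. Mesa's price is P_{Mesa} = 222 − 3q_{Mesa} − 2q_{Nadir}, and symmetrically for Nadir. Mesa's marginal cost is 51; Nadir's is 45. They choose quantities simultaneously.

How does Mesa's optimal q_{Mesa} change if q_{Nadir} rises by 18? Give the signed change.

-6

Mine Mesa's profit: π = q_{Mesa}(222 − 3q_{Mesa} − 2q_{Nadir}) − 51q_{Mesa}.
∂π/∂q_{Mesa} = 171 − 6q_{Mesa} − 2q_{Nadir} = 0 ⇒ q_{Mesa} = 28.5 − (1/3)q_{Nadir}.
The reaction-function slope is −1/3, so an 18-unit rise in q_{Nadir} moves q_{Mesa} by −1/3 × 18 = −6. Mesa's best response falls — the actions are strategic substitutes.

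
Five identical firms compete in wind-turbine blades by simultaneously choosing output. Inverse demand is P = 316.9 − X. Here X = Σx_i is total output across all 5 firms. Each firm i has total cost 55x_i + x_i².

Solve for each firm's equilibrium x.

A representative firm's profit is π_i = x_i(316.9 − X) − 55x_i − x_i², with X = x_i + Σ_{j≠i} x_j.
First-order condition: 261.9 − 4x_i − Σ_{j≠i} x_j = 0.
Imposing symmetry (x_j = x for all j) turns Σ_{j≠i} x_j into 4x, so 261.9 = 8x and x = 32.7375.

32.7375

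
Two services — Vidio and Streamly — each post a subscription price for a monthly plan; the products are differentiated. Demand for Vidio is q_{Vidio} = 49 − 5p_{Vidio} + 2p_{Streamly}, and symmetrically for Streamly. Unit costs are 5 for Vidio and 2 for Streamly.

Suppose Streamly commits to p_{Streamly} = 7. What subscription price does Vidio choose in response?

Vidio's profit: π = (p_{Vidio} − 5)(49 − 5p_{Vidio} + 2p_{Streamly}).
∂π/∂p_{Vidio} = 74 − 10p_{Vidio} + 2p_{Streamly} = 0 ⇒ p_{Vidio} = 7.4 + 0.2p_{Streamly}.
At p_{Streamly} = 7: p_{Vidio} = 7.4 + 0.2·7 = 8.8.

8.8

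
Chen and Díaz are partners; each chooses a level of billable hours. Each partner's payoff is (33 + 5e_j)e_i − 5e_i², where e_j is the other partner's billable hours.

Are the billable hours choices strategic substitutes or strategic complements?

Chen's payoff is (33 + 5e_D)e_C − 5e_C².
∂π/∂e_C = 33 + 5e_D − 10e_C = 0, so e_C = 3.3 + 0.5e_D.
The best-response slope de_C/de_D = 0.5 > 0: the reaction function is upward-sloping, so the choices are strategic complements.

strategic complements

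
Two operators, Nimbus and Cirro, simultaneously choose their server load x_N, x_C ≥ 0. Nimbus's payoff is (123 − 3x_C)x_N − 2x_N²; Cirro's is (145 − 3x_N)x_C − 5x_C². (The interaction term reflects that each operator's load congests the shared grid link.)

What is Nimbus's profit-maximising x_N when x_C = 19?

Expanding Nimbus's payoff: 123x_N − 3x_Cx_N − 2x_N².
∂π/∂x_N = 123 − 3x_C − 4x_N = 0, so x_N = 30.75 − 0.75x_C.
At x_C = 19: x_N = 30.75 − 0.75·19 = 16.5.

16.5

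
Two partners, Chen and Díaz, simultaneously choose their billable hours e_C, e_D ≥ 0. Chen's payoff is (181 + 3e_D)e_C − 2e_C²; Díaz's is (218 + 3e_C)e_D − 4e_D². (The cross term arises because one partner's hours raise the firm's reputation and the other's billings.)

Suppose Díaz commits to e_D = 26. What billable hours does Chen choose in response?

Expanding Chen's payoff: 181e_C + 3e_De_C − 2e_C².
∂π/∂e_C = 181 + 3e_D − 4e_C = 0, so e_C = 45.25 + 0.75e_D.
At e_D = 26: e_C = 45.25 + 0.75·26 = 64.75.

64.75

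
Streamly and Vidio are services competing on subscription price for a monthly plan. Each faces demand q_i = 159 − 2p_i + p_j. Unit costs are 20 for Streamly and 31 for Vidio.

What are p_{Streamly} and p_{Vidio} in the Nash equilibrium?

67.8, 72.2

Streamly's profit: π = (p_{Streamly} − 20)(159 − 2p_{Streamly} + p_{Vidio}).
∂π/∂p_{Streamly} = 199 − 4p_{Streamly} + p_{Vidio} = 0 ⇒ p_{Streamly} = 49.75 + 0.25p_{Vidio}.
Similarly p_{Vidio} = 55.25 + 0.25p_{Streamly}.
Substituting the second reaction function into the first: p_{Streamly} = 49.75 + 0.25(55.25 + 0.25p_{Streamly}), which gives 0.9375p_{Streamly} = 63.5625 ⇒ p_{Streamly} = 67.8.
Then p_{Vidio} = 55.25 + 0.25·67.8 = 72.2.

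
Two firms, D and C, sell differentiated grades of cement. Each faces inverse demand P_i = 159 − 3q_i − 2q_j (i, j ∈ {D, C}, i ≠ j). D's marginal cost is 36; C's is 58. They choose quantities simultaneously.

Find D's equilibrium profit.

Firm D's profit: π = q_D(159 − 3q_D − 2q_C) − 36q_D.
∂π/∂q_D = 123 − 6q_D − 2q_C = 0 ⇒ q_D = 20.5 − (1/3)q_C.
Similarly q_C = 101/6 − (1/3)q_D.
Plugging q_C into D's best response: q_D = 20.5 − (1/3)(101/6 − (1/3)q_D) ⇒ (8/9)q_D = 134/9, so q_D = 16.75.
Then q_C = 101/6 − (1/3)·16.75 = 11.25.
P_D = 159 − 3·16.75 − 2·11.25 = 86.25.
Profit = (86.25 − 36)·16.75 = 841.6875.

841.6875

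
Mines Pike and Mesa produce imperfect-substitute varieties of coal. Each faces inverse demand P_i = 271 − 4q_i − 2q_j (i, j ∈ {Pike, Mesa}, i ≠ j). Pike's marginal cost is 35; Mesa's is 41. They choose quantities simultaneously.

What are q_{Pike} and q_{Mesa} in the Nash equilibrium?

Mine Pike's profit: π = q_{Pike}(271 − 4q_{Pike} − 2q_{Mesa}) − 35q_{Pike}.
∂π/∂q_{Pike} = 236 − 8q_{Pike} − 2q_{Mesa} = 0 ⇒ q_{Pike} = 29.5 − 0.25q_{Mesa}.
Similarly q_{Mesa} = 28.75 − 0.25q_{Pike}.
Substituting the second reaction function into the first: q_{Pike} = 29.5 − 0.25(28.75 − 0.25q_{Pike}), which gives 0.9375q_{Pike} = 22.3125 ⇒ q_{Pike} = 23.8.
Then q_{Mesa} = 28.75 − 0.25·23.8 = 22.8.

23.8, 22.8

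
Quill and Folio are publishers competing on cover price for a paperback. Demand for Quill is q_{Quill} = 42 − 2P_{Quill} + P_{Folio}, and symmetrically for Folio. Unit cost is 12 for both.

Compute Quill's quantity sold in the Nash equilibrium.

Quill's profit: π = (P_{Quill} − 12)(42 − 2P_{Quill} + P_{Folio}).
∂π/∂P_{Quill} = 66 − 4P_{Quill} + P_{Folio} = 0 ⇒ P_{Quill} = 16.5 + 0.25P_{Folio}.
Setting P_{Quill} = P_{Folio} in the reaction function: P_{Quill} = 16.5 + 0.25P_{Quill}, so P_{Quill} = 16.5 / 0.75 = 22.
q_{Quill} = 42 − 2·22 + 22 = 20.

20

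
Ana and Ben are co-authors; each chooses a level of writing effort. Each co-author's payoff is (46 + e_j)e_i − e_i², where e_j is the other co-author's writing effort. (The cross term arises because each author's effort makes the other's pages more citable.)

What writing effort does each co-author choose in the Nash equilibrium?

Ana's payoff is (46 + e_B)e_A − e_A².
∂π/∂e_A = 46 + e_B − 2e_A = 0, so e_A = 23 + 0.5e_B.
By symmetry e_B = e_A; substituting into the reaction function, 0.5e_A = 23 and e_A = 46.

46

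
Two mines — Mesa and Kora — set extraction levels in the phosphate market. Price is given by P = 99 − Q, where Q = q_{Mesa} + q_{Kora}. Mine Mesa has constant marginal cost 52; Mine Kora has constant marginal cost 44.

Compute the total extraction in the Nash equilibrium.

Mine Mesa's profit: π = q_{Mesa}(99 − (q_{Mesa} + q_{Kora})) − 52q_{Mesa}.
∂π/∂q_{Mesa} = 47 − 2q_{Mesa} − q_{Kora} = 0, so q_{Mesa} = 23.5 − 0.5q_{Kora}.
By the same steps for Kora: q_{Kora} = 27.5 − 0.5q_{Mesa}.
Substituting the second reaction function into the first: q_{Mesa} = 23.5 − 0.5(27.5 − 0.5q_{Mesa}), which gives 0.75q_{Mesa} = 9.75 ⇒ q_{Mesa} = 13.
Then q_{Kora} = 27.5 − 0.5·13 = 21.
Total extraction: 13 + 21 = 34.

34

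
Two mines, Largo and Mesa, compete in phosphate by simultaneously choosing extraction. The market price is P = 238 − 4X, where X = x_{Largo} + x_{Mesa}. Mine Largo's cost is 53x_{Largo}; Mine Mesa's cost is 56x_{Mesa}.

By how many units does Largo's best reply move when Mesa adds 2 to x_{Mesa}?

-1

Mine Largo's profit: π = x_{Largo}(238 − 4(x_{Largo} + x_{Mesa})) − 53x_{Largo}.
∂π/∂x_{Largo} = 185 − 8x_{Largo} − 4x_{Mesa} = 0, so x_{Largo} = 23.125 − 0.5x_{Mesa}.
The reaction-function slope is −0.5, so a 2-unit rise in x_{Mesa} moves x_{Largo} by −0.5 × 2 = −1. Largo's best response falls — the actions are strategic substitutes.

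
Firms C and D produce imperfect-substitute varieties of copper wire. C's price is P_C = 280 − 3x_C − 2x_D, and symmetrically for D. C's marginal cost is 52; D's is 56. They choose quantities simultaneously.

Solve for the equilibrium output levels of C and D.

Firm C's profit: π = x_C(280 − 3x_C − 2x_D) − 52x_C.
∂π/∂x_C = 228 − 6x_C − 2x_D = 0 ⇒ x_C = 38 − (1/3)x_D.
Similarly x_D = 112/3 − (1/3)x_C.
Solving the two reaction functions simultaneously: (1 − (−1/3)(−1/3))x_C = 38 − (1/3)·(112/3), so (8/9)x_C = 230/9 and x_C = 28.75.
Then x_D = 112/3 − (1/3)·28.75 = 27.75.

28.75, 27.75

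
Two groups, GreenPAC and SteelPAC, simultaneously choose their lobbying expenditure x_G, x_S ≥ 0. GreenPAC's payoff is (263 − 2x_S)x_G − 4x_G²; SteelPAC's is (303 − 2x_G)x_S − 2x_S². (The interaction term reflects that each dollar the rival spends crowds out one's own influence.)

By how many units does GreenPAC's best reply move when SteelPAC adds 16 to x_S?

Expanding GreenPAC's payoff: 263x_G − 2x_Sx_G − 4x_G².
∂π/∂x_G = 263 − 2x_S − 8x_G = 0, so x_G = 32.875 − 0.25x_S.
The reaction-function slope is −0.25, so a 16-unit rise in x_S moves x_G by −0.25 × 16 = −4. GreenPAC's best response falls — the actions are strategic substitutes.

-4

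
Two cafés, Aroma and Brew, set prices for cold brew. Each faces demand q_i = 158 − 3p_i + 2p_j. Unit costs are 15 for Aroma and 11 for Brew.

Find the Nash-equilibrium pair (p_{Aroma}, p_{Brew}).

50, 48.5

Aroma's profit: π = (p_{Aroma} − 15)(158 − 3p_{Aroma} + 2p_{Brew}).
∂π/∂p_{Aroma} = 203 − 6p_{Aroma} + 2p_{Brew} = 0 ⇒ p_{Aroma} = 203/6 + (1/3)p_{Brew}.
Similarly p_{Brew} = 191/6 + (1/3)p_{Aroma}.
Substituting the second reaction function into the first: p_{Aroma} = 203/6 + (1/3)(191/6 + (1/3)p_{Aroma}), which gives (8/9)p_{Aroma} = 400/9 ⇒ p_{Aroma} = 50.
Then p_{Brew} = 191/6 + (1/3)·50 = 48.5.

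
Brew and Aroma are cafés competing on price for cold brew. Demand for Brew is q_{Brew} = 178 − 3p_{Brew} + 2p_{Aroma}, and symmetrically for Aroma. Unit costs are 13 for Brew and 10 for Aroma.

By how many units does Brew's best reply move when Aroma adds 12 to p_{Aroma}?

4

Brew's profit: π = (p_{Brew} − 13)(178 − 3p_{Brew} + 2p_{Aroma}).
∂π/∂p_{Brew} = 217 − 6p_{Brew} + 2p_{Aroma} = 0 ⇒ p_{Brew} = 217/6 + (1/3)p_{Aroma}.
The reaction-function slope is 1/3, so a 12-unit rise in p_{Aroma} moves p_{Brew} by 1/3 × 12 = 4. Brew's best response rises — the actions are strategic complements.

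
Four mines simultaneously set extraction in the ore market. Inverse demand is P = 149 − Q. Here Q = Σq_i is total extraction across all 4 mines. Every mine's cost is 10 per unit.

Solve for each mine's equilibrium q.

27.8

A representative mine's profit is π_i = q_i(149 − Q) − 10q_i, with Q = q_i + Σ_{j≠i} q_j.
First-order condition: 139 − 2q_i − Σ_{j≠i} q_j = 0.
Imposing symmetry (q_j = q for all j) turns Σ_{j≠i} q_j into 3q, so 139 = 5q and q = 27.8.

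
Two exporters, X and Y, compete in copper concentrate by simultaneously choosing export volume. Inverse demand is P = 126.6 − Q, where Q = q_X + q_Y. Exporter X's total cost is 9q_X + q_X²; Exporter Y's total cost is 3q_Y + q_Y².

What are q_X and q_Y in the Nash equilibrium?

Exporter X's profit: π = q_X(126.6 − (q_X + q_Y)) − 9q_X − q_X².
∂π/∂q_X = 117.6 − 4q_X − q_Y = 0, so q_X = 29.4 − 0.25q_Y.
By the same steps for Y: q_Y = 30.9 − 0.25q_X.
Plugging q_Y into X's best response: q_X = 29.4 − 0.25(30.9 − 0.25q_X) ⇒ 0.9375q_X = 21.675, so q_X = 23.12.
Then q_Y = 30.9 − 0.25·23.12 = 25.12.

23.12, 25.12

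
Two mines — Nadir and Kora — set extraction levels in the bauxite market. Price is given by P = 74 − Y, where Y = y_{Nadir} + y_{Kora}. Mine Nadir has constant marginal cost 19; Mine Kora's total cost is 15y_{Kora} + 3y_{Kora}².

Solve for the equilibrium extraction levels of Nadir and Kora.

25.4, 4.2

Mine Nadir's profit: π = y_{Nadir}(74 − (y_{Nadir} + y_{Kora})) − 19y_{Nadir}.
∂π/∂y_{Nadir} = 55 − 2y_{Nadir} − y_{Kora} = 0, so y_{Nadir} = 27.5 − 0.5y_{Kora}.
For Kora: ∂π/∂y_{Kora} = 59 − 8y_{Kora} − y_{Nadir} = 0 ⇒ y_{Kora} = 7.375 − 0.125y_{Nadir}.
Plugging y_{Kora} into Nadir's best response: y_{Nadir} = 27.5 − 0.5(7.375 − 0.125y_{Nadir}) ⇒ 0.9375y_{Nadir} = 23.8125, so y_{Nadir} = 25.4.
Then y_{Kora} = 7.375 − 0.125·25.4 = 4.2.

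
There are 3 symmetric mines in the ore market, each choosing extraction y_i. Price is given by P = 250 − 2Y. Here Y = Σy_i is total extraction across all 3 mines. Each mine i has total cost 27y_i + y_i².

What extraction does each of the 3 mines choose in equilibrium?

22.3

A representative mine's profit is π_i = y_i(250 − 2Y) − 27y_i − y_i², with Y = y_i + Σ_{j≠i} y_j.
First-order condition: 223 − 6y_i − 2Σ_{j≠i} y_j = 0.
In a symmetric equilibrium every mine chooses the same y, so Σ_{j≠i} y_j = 2y. The condition becomes 223 − 10y = 0, giving y = 223/10 = 22.3.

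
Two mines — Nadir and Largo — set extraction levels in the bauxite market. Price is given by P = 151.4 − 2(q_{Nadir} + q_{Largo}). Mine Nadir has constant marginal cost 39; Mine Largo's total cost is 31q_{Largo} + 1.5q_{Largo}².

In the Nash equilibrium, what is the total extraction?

33.45

Mine Nadir's profit: π = q_{Nadir}(151.4 − 2(q_{Nadir} + q_{Largo})) − 39q_{Nadir}.
∂π/∂q_{Nadir} = 112.4 − 4q_{Nadir} − 2q_{Largo} = 0, so q_{Nadir} = 28.1 − 0.5q_{Largo}.
For Largo: ∂π/∂q_{Largo} = 120.4 − 7q_{Largo} − 2q_{Nadir} = 0 ⇒ q_{Largo} = 17.2 − (2/7)q_{Nadir}.
Substituting the second reaction function into the first: q_{Nadir} = 28.1 − 0.5(17.2 − (2/7)q_{Nadir}), which gives (6/7)q_{Nadir} = 19.5 ⇒ q_{Nadir} = 22.75.
Then q_{Largo} = 17.2 − (2/7)·22.75 = 10.7.
Total extraction: 22.75 + 10.7 = 33.45.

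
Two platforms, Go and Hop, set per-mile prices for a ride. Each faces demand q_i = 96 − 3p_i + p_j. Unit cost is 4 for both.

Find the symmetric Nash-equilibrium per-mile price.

Go's profit: π = (p_{Go} − 4)(96 − 3p_{Go} + p_{Hop}).
∂π/∂p_{Go} = 108 − 6p_{Go} + p_{Hop} = 0 ⇒ p_{Go} = 18 + (1/6)p_{Hop}.
By symmetry p_{Hop} = p_{Go}; substituting into the reaction function, (5/6)p_{Go} = 18 and p_{Go} = 21.6.

21.6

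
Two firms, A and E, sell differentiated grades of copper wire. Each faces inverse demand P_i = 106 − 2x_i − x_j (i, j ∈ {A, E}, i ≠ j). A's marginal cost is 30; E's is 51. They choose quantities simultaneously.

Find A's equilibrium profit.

551.12

Firm A's profit: π = x_A(106 − 2x_A − x_E) − 30x_A.
∂π/∂x_A = 76 − 4x_A − x_E = 0 ⇒ x_A = 19 − 0.25x_E.
Similarly x_E = 13.75 − 0.25x_A.
Substituting the second reaction function into the first: x_A = 19 − 0.25(13.75 − 0.25x_A), which gives 0.9375x_A = 15.5625 ⇒ x_A = 16.6.
Then x_E = 13.75 − 0.25·16.6 = 9.6.
P_A = 106 − 2·16.6 − 9.6 = 63.2.
Profit = (63.2 − 30)·16.6 = 551.12.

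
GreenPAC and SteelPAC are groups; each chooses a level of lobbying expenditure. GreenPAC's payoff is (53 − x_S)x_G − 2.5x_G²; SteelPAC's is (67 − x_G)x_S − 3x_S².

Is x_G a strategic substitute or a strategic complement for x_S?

strategic substitutes

Expanding GreenPAC's payoff: 53x_G − x_Sx_G − 2.5x_G².
∂π/∂x_G = 53 − x_S − 5x_G = 0, so x_G = 10.6 − 0.2x_S.
The best-response slope dx_G/dx_S = −0.2 < 0: the reaction function is downward-sloping, so the choices are strategic substitutes.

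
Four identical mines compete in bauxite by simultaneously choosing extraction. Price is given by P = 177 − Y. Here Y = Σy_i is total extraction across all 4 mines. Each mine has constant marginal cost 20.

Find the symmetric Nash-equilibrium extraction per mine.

31.4

A representative mine's profit is π_i = y_i(177 − Y) − 20y_i, with Y = y_i + Σ_{j≠i} y_j.
First-order condition: 157 − 2y_i − Σ_{j≠i} y_j = 0.
With identical mines, set every y_j = y: then 157 − 2y − 3y = 0, i.e. y = 157/5 = 31.4.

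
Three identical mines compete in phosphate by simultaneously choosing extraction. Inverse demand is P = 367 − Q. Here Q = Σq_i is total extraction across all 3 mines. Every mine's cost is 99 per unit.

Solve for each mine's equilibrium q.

A representative mine's profit is π_i = q_i(367 − Q) − 99q_i, with Q = q_i + Σ_{j≠i} q_j.
First-order condition: 268 − 2q_i − Σ_{j≠i} q_j = 0.
With identical mines, set every q_j = q: then 268 − 2q − 2q = 0, i.e. q = 268/4 = 67.

67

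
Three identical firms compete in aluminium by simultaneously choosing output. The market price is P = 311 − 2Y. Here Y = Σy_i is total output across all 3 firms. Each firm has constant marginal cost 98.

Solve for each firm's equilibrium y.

A representative firm's profit is π_i = y_i(311 − 2Y) − 98y_i, with Y = y_i + Σ_{j≠i} y_j.
First-order condition: 213 − 4y_i − 2Σ_{j≠i} y_j = 0.
Imposing symmetry (y_j = y for all j) turns Σ_{j≠i} y_j into 2y, so 213 = 8y and y = 26.625.

26.625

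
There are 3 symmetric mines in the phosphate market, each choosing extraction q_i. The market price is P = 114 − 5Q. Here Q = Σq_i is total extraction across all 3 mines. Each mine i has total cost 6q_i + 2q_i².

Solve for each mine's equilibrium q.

4.5

A representative mine's profit is π_i = q_i(114 − 5Q) − 6q_i − 2q_i², with Q = q_i + Σ_{j≠i} q_j.
First-order condition: 108 − 14q_i − 5Σ_{j≠i} q_j = 0.
With identical mines, set every q_j = q: then 108 − 14q − 10q = 0, i.e. q = 108/24 = 4.5.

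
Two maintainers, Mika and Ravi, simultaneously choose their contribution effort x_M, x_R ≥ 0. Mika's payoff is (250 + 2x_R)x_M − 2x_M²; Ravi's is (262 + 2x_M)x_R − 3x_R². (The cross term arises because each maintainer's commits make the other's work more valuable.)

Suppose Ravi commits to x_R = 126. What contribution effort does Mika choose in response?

Expanding Mika's payoff: 250x_M + 2x_Rx_M − 2x_M².
∂π/∂x_M = 250 + 2x_R − 4x_M = 0, so x_M = 62.5 + 0.5x_R.
At x_R = 126: x_M = 62.5 + 0.5·126 = 125.5.

125.5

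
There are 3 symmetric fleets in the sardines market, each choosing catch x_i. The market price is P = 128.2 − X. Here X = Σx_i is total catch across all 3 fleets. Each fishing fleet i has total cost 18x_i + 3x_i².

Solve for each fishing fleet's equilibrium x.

11.02

A representative fishing fleet's profit is π_i = x_i(128.2 − X) − 18x_i − 3x_i², with X = x_i + Σ_{j≠i} x_j.
First-order condition: 110.2 − 8x_i − Σ_{j≠i} x_j = 0.
Imposing symmetry (x_j = x for all j) turns Σ_{j≠i} x_j into 2x, so 110.2 = 10x and x = 11.02.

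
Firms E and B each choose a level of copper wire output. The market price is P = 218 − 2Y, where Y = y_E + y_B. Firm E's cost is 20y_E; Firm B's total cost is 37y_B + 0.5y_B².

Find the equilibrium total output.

59.75

Firm E's profit: π = y_E(218 − 2(y_E + y_B)) − 20y_E.
∂π/∂y_E = 198 − 4y_E − 2y_B = 0, so y_E = 49.5 − 0.5y_B.
For B: ∂π/∂y_B = 181 − 5y_B − 2y_E = 0 ⇒ y_B = 36.2 − 0.4y_E.
Plugging y_B into E's best response: y_E = 49.5 − 0.5(36.2 − 0.4y_E) ⇒ 0.8y_E = 31.4, so y_E = 39.25.
Then y_B = 36.2 − 0.4·39.25 = 20.5.
Total output: 39.25 + 20.5 = 59.75.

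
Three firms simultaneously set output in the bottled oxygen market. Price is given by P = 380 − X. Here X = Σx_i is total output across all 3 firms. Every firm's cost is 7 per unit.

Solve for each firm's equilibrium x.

93.25

A representative firm's profit is π_i = x_i(380 − X) − 7x_i, with X = x_i + Σ_{j≠i} x_j.
First-order condition: 373 − 2x_i − Σ_{j≠i} x_j = 0.
Imposing symmetry (x_j = x for all j) turns Σ_{j≠i} x_j into 2x, so 373 = 4x and x = 93.25.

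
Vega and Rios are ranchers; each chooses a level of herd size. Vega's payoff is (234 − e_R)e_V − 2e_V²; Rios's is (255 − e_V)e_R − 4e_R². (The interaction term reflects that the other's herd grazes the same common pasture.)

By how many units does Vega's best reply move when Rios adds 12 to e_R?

Expanding Vega's payoff: 234e_V − e_Re_V − 2e_V².
∂π/∂e_V = 234 − e_R − 4e_V = 0, so e_V = 58.5 − 0.25e_R.
The reaction-function slope is −0.25, so a 12-unit rise in e_R moves e_V by −0.25 × 12 = −3. Vega's best response falls — the actions are strategic substitutes.

-3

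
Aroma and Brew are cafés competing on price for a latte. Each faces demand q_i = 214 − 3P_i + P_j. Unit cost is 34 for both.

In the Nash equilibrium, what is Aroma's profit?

2557.92

Aroma's profit: π = (P_{Aroma} − 34)(214 − 3P_{Aroma} + P_{Brew}).
∂π/∂P_{Aroma} = 316 − 6P_{Aroma} + P_{Brew} = 0 ⇒ P_{Aroma} = 158/3 + (1/6)P_{Brew}.
Setting P_{Aroma} = P_{Brew} in the reaction function: P_{Aroma} = 158/3 + (1/6)P_{Aroma}, so P_{Aroma} = (158/3) / (5/6) = 63.2.
q_{Aroma} = 214 − 3·63.2 + 63.2 = 87.6.
Profit = (63.2 − 34)·87.6 = 2557.92.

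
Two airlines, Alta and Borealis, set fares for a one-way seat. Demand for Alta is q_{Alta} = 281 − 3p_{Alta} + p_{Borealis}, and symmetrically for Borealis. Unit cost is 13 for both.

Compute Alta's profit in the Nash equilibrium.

Alta's profit: π = (p_{Alta} − 13)(281 − 3p_{Alta} + p_{Borealis}).
∂π/∂p_{Alta} = 320 − 6p_{Alta} + p_{Borealis} = 0 ⇒ p_{Alta} = 160/3 + (1/6)p_{Borealis}.
The game is symmetric, so in equilibrium p_{Borealis} = p_{Alta}: the reaction function gives (5/6)p_{Alta} = 160/3, hence p_{Alta} = 64.
q_{Alta} = 281 − 3·64 + 64 = 153.
Profit = (64 − 13)·153 = 7803.

7803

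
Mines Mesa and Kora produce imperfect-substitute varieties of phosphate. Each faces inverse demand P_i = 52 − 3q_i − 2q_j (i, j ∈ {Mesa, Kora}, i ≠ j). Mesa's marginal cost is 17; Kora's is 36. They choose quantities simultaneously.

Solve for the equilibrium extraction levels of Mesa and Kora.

Mine Mesa's profit: π = q_{Mesa}(52 − 3q_{Mesa} − 2q_{Kora}) − 17q_{Mesa}.
∂π/∂q_{Mesa} = 35 − 6q_{Mesa} − 2q_{Kora} = 0 ⇒ q_{Mesa} = 35/6 − (1/3)q_{Kora}.
Similarly q_{Kora} = 8/3 − (1/3)q_{Mesa}.
Plugging q_{Kora} into Mesa's best response: q_{Mesa} = 35/6 − (1/3)(8/3 − (1/3)q_{Mesa}) ⇒ (8/9)q_{Mesa} = 89/18, so q_{Mesa} = 5.5625.
Then q_{Kora} = 8/3 − (1/3)·5.5625 = 0.8125.

5.5625, 0.8125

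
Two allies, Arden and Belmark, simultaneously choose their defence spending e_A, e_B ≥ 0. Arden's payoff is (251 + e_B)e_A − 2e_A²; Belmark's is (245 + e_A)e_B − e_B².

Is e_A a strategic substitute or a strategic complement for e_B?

Expanding Arden's payoff: 251e_A + e_Be_A − 2e_A².
∂π/∂e_A = 251 + e_B − 4e_A = 0, so e_A = 62.75 + 0.25e_B.
The best-response slope de_A/de_B = 0.25 > 0: the reaction function is upward-sloping, so the choices are strategic complements.

strategic complements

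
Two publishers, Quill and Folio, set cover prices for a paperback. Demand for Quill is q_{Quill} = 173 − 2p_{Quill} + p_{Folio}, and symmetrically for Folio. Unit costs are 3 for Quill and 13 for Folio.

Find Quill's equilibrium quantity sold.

Quill's profit: π = (p_{Quill} − 3)(173 − 2p_{Quill} + p_{Folio}).
∂π/∂p_{Quill} = 179 − 4p_{Quill} + p_{Folio} = 0 ⇒ p_{Quill} = 44.75 + 0.25p_{Folio}.
Similarly p_{Folio} = 49.75 + 0.25p_{Quill}.
Substituting the second reaction function into the first: p_{Quill} = 44.75 + 0.25(49.75 + 0.25p_{Quill}), which gives 0.9375p_{Quill} = 57.1875 ⇒ p_{Quill} = 61.
Then p_{Folio} = 49.75 + 0.25·61 = 65.
q_{Quill} = 173 − 2·61 + 65 = 116.

116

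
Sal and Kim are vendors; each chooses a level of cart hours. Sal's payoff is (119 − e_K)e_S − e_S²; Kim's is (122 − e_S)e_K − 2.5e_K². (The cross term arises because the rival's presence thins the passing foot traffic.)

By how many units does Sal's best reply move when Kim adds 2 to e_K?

Expanding Sal's payoff: 119e_S − e_Ke_S − e_S².
∂π/∂e_S = 119 − e_K − 2e_S = 0, so e_S = 59.5 − 0.5e_K.
The reaction-function slope is −0.5, so a 2-unit rise in e_K moves e_S by −0.5 × 2 = −1. Sal's best response falls — the actions are strategic substitutes.

-1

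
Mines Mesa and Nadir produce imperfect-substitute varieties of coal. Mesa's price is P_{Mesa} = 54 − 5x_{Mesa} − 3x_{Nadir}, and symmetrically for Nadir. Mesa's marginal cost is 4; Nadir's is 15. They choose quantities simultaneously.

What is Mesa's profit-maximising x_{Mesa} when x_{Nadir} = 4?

3.8

Mine Mesa's profit: π = x_{Mesa}(54 − 5x_{Mesa} − 3x_{Nadir}) − 4x_{Mesa}.
∂π/∂x_{Mesa} = 50 − 10x_{Mesa} − 3x_{Nadir} = 0 ⇒ x_{Mesa} = 5 − 0.3x_{Nadir}.
At x_{Nadir} = 4: x_{Mesa} = 5 − 0.3·4 = 3.8.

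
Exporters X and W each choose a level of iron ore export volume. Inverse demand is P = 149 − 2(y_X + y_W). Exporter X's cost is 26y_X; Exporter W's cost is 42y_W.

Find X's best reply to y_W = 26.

17.75

Exporter X's profit: π = y_X(149 − 2(y_X + y_W)) − 26y_X.
∂π/∂y_X = 123 − 4y_X − 2y_W = 0, so y_X = 30.75 − 0.5y_W.
At y_W = 26: y_X = 30.75 − 0.5·26 = 17.75.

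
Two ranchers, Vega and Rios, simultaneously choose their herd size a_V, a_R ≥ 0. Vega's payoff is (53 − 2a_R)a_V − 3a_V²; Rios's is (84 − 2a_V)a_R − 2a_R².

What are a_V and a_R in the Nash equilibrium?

Expanding Vega's payoff: 53a_V − 2a_Ra_V − 3a_V².
∂π/∂a_V = 53 − 2a_R − 6a_V = 0, so a_V = 53/6 − (1/3)a_R.
Likewise for Rios: a_R = 21 − 0.5a_V.
Solving the two reaction functions simultaneously: (1 − (−1/3)(−0.5))a_V = 53/6 − (1/3)·21, so (5/6)a_V = 11/6 and a_V = 2.2.
Then a_R = 21 − 0.5·2.2 = 19.9.

2.2, 19.9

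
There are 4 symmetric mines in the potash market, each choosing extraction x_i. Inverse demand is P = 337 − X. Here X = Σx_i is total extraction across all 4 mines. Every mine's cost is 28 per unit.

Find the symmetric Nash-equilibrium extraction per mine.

61.8

A representative mine's profit is π_i = x_i(337 − X) − 28x_i, with X = x_i + Σ_{j≠i} x_j.
First-order condition: 309 − 2x_i − Σ_{j≠i} x_j = 0.
In a symmetric equilibrium every mine chooses the same x, so Σ_{j≠i} x_j = 3x. The condition becomes 309 − 5x = 0, giving x = 309/5 = 61.8.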